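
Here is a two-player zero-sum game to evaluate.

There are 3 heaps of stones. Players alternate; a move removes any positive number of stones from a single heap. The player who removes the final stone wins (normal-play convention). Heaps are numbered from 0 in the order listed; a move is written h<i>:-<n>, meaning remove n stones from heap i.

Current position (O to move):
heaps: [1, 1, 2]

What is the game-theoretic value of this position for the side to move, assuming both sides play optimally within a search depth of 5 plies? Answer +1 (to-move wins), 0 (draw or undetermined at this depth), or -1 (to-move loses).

value((1,1,2), O) = +1

[(1,1,2)] O move#1: h0:-1:-1/(0,1,2), h1:-1:-1/(1,0,2), h2:-1:-1/(1,1,1), h2:-2:+1/(1,1,0)*
[(1,1,0)] X move#2: h0:-1:-1/(0,1,0)*, h1:-1:-1/(1,0,0)
[(0,1,0)] O move#3: h1:-1:+1/(0,0,0)*
[(0,0,0)] end (terminal -1, X#4); searched (1,1,2) to 5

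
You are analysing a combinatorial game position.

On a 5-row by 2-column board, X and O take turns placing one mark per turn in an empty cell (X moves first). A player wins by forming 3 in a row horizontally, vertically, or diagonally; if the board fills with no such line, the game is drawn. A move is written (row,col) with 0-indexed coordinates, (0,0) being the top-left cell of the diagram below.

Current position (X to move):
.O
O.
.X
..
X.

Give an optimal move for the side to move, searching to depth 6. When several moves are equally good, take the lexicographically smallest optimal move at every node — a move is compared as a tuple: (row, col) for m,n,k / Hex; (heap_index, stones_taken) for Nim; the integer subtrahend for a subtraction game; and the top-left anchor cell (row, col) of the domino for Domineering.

X's best at [.O/O./.X/../X.]: (2,0)

p1 X@[.O/O./.X/../X.]: (0,0)[XO/O./.X/../X.]+0 (1,1)[.O/OX/.X/../X.]+0 (2,0)[.O/O./XX/../X.]+1* (3,0)[.O/O./.X/X./X.]+0 (3,1)[.O/O./.X/.X/X.]+1 (4,1)[.O/O./.X/../XX]+0
p2 O@[.O/O./XX/../X.]: (0,0)[OO/O./XX/../X.]-1* (1,1)[.O/OO/XX/../X.]-1 (3,0)[.O/O./XX/O./X.]-1 (3,1)[.O/O./XX/.O/X.]-1 (4,1)[.O/O./XX/../XO]-1
p3 X@[OO/O./XX/../X.]: (1,1)[OO/OX/XX/../X.]+1* (3,0)[OO/O./XX/X./X.]+1 (3,1)[OO/O./XX/.X/X.]+1 (4,1)[OO/O./XX/../XX]+1
p4 O@[OO/OX/XX/../X.]: (3,0)[OO/OX/XX/O./X.]-1* (3,1)[OO/OX/XX/.O/X.]-1 (4,1)[OO/OX/XX/../XO]-1
p5 X@[OO/OX/XX/O./X.]: (3,1)[OO/OX/XX/OX/X.]+1* (4,1)[OO/OX/XX/O./XX]+0
p6 O@[OO/OX/XX/OX/X.] terminal -1; root [.O/O./.X/../X.] d6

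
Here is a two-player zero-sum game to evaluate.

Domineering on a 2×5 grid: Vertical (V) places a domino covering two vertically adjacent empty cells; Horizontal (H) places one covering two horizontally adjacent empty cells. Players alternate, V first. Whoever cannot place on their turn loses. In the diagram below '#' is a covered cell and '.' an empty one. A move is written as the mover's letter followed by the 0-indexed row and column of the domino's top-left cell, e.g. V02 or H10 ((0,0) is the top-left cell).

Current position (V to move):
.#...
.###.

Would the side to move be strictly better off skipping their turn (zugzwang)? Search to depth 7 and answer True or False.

[.#.../.###.] V move#1: V00:-1/##.../####., V04:+1/.#..#/.####*
[.#..#/.####] H move#2: H02:-1/.####/.####*
[.####/.####] V move#3: V00:+1/#####/#####*
[#####/#####] end (terminal -1, H#4); searched .#.../.###. to 7
pass branch (H moves first from the same position):
  | [.#.../.###.] H move#1: H02:-1/.###./.###.*, H03:-1/.#.##/.###.
  | [.###./.###.] V move#2: V00:+1/####./####.*, V04:+1/.####/.####
  | [####./####.] end (terminal -1, H#3); searched .#.../.###. to 7
V moving scores +1; V passing scores +1

zugzwang(.#.../.###., V) = False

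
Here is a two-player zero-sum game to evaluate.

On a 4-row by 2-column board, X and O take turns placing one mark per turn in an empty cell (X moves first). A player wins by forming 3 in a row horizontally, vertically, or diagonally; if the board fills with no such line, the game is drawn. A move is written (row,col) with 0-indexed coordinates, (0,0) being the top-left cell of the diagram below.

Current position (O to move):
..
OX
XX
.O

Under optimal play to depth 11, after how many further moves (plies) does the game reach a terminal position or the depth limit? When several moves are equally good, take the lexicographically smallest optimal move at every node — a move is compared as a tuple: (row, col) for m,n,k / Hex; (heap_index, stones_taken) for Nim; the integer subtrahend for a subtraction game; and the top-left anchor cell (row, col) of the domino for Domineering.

p1 O@[../OX/XX/.O]: (0,0)[O./OX/XX/.O]-1 (0,1)[.O/OX/XX/.O]+0* (3,0)[../OX/XX/OO]-1
p2 X@[.O/OX/XX/.O]: (0,0)[XO/OX/XX/.O]+0* (3,0)[.O/OX/XX/XO]+0
p3 O@[XO/OX/XX/.O]: (3,0)[XO/OX/XX/OO]+0*
p4 X@[XO/OX/XX/OO] terminal +0; root [../OX/XX/.O] d11

PV length from [../OX/XX/.O]: 3 plies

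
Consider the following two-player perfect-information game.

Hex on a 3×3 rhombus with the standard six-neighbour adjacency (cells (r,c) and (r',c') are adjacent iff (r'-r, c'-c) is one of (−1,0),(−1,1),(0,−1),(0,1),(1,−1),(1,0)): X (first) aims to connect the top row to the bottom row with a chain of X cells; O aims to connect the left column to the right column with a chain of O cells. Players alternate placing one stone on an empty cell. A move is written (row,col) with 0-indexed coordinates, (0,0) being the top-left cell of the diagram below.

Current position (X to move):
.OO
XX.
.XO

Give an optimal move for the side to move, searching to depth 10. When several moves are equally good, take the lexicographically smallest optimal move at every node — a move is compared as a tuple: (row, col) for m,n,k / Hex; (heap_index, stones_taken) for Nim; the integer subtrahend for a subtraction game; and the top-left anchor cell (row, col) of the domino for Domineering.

X's best at [.OO/XX./.XO]: (0,0)

[.OO/XX./.XO] X move#1: (0,0):+1/XOO/XX./.XO*, (1,2):-1/.OO/XXX/.XO, (2,0):-1/.OO/XX./XXO
[XOO/XX./.XO] end (terminal -1, O#2); searched .OO/XX./.XO to 10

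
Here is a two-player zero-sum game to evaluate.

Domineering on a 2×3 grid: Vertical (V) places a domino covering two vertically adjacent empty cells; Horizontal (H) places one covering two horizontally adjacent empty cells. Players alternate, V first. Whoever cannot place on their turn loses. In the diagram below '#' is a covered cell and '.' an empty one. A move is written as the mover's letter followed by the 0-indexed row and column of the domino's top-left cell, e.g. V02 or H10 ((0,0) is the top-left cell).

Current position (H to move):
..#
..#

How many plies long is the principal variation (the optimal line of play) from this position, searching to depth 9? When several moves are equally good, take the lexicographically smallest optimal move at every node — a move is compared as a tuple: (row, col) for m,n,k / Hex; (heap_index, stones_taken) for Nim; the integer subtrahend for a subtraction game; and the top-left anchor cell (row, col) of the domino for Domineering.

[..#/..#] H move#1: H00:+1/###/..#*, H10:+1/..#/###
[###/..#] end (terminal -1, V#2); searched ..#/..# to 9

PV length from [..#/..#]: 1 ply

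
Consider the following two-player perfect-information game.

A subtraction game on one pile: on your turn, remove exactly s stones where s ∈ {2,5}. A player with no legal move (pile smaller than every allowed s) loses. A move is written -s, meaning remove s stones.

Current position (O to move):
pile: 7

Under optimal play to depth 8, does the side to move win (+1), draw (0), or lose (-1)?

p1 O@[7]: -2[5]-1* -5[2]-1
p2 X@[5]: -2[3]-1 -5[0]+1*
p3 O@[0] terminal -1; root [7] d8

value(7, O) = -1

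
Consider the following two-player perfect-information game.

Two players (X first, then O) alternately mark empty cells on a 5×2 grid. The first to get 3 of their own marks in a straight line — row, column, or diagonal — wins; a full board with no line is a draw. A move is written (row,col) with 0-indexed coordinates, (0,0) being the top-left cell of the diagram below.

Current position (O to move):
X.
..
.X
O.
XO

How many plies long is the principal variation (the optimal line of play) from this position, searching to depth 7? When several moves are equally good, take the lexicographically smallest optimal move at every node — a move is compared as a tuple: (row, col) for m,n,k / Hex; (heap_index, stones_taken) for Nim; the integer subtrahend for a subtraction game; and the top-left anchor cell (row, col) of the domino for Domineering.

PV length from [X./../.X/O./XO]: 5 plies

[X./../.X/O./XO] O move#1: (0,1):+0/XO/../.X/O./XO*, (1,0):+0/X./O./.X/O./XO, (1,1):+0/X./.O/.X/O./XO, (2,0):+0/X./../OX/O./XO, (3,1):+0/X./../.X/OO/XO
[XO/../.X/O./XO] X move#2: (1,0):+0/XO/X./.X/O./XO*, (1,1):+0/XO/.X/.X/O./XO, (2,0):+0/XO/../XX/O./XO, (3,1):+0/XO/../.X/OX/XO
[XO/X./.X/O./XO] O move#3: (1,1):-1/XO/XO/.X/O./XO, (2,0):+0/XO/X./OX/O./XO*, (3,1):-1/XO/X./.X/OO/XO
[XO/X./OX/O./XO] X move#4: (1,1):+0/XO/XX/OX/O./XO*, (3,1):+0/XO/X./OX/OX/XO
[XO/XX/OX/O./XO] O move#5: (3,1):+0/XO/XX/OX/OO/XO*
[XO/XX/OX/OO/XO] end (terminal +0, X#6); searched X./../.X/O./XO to 7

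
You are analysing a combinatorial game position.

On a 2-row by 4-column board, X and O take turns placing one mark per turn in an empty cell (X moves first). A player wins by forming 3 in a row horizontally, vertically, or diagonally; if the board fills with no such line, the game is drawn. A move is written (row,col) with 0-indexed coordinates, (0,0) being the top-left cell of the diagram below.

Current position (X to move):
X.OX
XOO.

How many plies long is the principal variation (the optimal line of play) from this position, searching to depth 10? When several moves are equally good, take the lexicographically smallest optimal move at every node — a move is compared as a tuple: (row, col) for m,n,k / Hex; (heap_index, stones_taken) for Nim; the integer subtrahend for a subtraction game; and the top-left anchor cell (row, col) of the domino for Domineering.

PV length from [X.OX/XOO.]: 2 plies

ply 1, X at X.OX/XOO. | (0,1)=-1→XXOX/XOO.; (1,3)=+0→X.OX/XOOX*
ply 2, O at X.OX/XOOX | (0,1)=+0→XOOX/XOOX*
ply 3: XOOX/XOOX is terminal +0 (X); from X.OX/XOO. depth 10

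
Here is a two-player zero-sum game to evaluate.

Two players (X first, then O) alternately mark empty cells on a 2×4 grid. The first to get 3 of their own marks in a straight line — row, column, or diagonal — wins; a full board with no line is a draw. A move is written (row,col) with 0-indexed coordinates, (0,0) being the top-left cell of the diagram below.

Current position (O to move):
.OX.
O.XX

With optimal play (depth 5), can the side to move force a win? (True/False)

[.OX./O.XX] O move#1: (0,0):-1/OOX./O.XX, (0,3):-1/.OXO/O.XX, (1,1):+0/.OX./OOXX*
[.OX./OOXX] X move#2: (0,0):+0/XOX./OOXX*, (0,3):+0/.OXX/OOXX
[XOX./OOXX] O move#3: (0,3):+0/XOXO/OOXX*
[XOXO/OOXX] end (terminal +0, X#4); searched .OX./O.XX to 5

O winning at [.OX./O.XX]: False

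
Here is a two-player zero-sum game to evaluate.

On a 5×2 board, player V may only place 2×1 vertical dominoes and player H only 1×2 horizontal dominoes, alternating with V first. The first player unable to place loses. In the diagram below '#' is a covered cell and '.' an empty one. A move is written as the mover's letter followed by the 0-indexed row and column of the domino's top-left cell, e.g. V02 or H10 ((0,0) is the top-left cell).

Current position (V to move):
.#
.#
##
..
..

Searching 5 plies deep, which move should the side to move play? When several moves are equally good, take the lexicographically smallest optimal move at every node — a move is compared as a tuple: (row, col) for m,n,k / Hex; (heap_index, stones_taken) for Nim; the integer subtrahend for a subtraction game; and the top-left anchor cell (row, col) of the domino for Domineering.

V's best at [.#/.#/##/../..]: V30

[.#/.#/##/../..] V move#1: V00:-1/##/##/##/../.., V30:+1/.#/.#/##/#./#.*, V31:+1/.#/.#/##/.#/.#
[.#/.#/##/#./#.] end (terminal -1, H#2); searched .#/.#/##/../.. to 5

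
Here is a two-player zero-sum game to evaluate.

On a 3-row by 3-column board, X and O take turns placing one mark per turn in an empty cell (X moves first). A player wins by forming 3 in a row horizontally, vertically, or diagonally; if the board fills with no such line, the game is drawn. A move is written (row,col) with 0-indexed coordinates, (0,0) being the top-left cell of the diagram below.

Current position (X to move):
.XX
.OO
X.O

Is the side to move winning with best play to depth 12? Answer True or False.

X winning at [.XX/.OO/X.O]: True

p1 X@[.XX/.OO/X.O]: (0,0)[XXX/.OO/X.O]+1* (1,0)[.XX/XOO/X.O]-1 (2,1)[.XX/.OO/XXO]-1
p2 O@[XXX/.OO/X.O] terminal -1; root [.XX/.OO/X.O] d12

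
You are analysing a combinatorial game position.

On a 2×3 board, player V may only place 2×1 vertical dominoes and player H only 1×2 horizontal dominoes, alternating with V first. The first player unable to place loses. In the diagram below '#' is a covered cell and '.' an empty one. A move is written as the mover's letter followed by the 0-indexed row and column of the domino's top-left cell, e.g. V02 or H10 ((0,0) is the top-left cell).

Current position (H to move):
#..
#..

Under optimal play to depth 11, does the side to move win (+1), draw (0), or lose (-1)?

ply 1, H at #../#.. | H01=+1→###/#..*; H11=+1→#../###
ply 2: ###/#.. is terminal -1 (V); from #../#.. depth 11

value(#../#.., H) = +1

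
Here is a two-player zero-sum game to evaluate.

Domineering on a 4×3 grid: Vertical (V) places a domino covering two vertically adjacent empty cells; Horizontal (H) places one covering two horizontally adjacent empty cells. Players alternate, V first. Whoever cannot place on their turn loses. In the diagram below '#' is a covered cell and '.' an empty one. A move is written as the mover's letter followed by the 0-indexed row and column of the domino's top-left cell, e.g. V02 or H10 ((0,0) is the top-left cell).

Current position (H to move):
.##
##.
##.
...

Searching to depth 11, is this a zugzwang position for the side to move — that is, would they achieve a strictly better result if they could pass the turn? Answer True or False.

[.##/##./##./...] H move#1: H30:-1/.##/##./##./##.*, H31:-1/.##/##./##./.##
[.##/##./##./##.] V move#2: V12:+1/.##/###/###/##.*, V22:+1/.##/##./###/###
[.##/###/###/##.] end (terminal -1, H#3); searched .##/##./##./... to 11
suppose H passes — search the same position with V to move:
pass> [.##/##./##./...] V move#1: V12:-1/.##/###/###/...*, V22:-1/.##/##./###/..#
pass> [.##/###/###/...] H move#2: H30:+1/.##/###/###/##.*, H31:+1/.##/###/###/.##
pass> [.##/###/###/##.] end (terminal -1, V#3); searched .##/##./##./... to 11
for H: play -1, pass +1

zugzwang(.##/##./##./..., H) = True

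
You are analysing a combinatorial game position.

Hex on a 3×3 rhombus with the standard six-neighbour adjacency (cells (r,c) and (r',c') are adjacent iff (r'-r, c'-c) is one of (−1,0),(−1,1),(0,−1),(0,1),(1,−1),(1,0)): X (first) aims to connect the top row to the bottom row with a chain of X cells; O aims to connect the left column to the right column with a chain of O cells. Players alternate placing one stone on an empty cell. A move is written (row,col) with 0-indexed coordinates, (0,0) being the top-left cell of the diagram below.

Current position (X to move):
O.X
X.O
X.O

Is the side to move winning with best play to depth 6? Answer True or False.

p1 X@[O.X/X.O/X.O]: (0,1)[OXX/X.O/X.O]+1* (1,1)[O.X/XXO/X.O]+1 (2,1)[O.X/X.O/XXO]+1
p2 O@[OXX/X.O/X.O] terminal -1; root [O.X/X.O/X.O] d6

X winning at [O.X/X.O/X.O]: True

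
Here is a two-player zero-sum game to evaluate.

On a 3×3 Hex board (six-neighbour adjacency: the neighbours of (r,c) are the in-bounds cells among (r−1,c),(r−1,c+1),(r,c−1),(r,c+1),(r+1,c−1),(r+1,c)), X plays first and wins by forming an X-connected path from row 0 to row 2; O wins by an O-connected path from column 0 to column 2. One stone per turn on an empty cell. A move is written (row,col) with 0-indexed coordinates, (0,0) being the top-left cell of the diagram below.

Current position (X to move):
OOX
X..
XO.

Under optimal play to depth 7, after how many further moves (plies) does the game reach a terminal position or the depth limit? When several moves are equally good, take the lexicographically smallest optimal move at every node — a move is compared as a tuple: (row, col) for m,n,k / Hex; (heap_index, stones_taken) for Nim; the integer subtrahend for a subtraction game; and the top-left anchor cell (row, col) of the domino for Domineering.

[OOX/X../XO.] X move#1: (1,1):+1/OOX/XX./XO.*, (1,2):+1/OOX/X.X/XO., (2,2):+1/OOX/X../XOX
[OOX/XX./XO.] end (terminal -1, O#2); searched OOX/X../XO. to 7

PV length from [OOX/X../XO.]: 1 ply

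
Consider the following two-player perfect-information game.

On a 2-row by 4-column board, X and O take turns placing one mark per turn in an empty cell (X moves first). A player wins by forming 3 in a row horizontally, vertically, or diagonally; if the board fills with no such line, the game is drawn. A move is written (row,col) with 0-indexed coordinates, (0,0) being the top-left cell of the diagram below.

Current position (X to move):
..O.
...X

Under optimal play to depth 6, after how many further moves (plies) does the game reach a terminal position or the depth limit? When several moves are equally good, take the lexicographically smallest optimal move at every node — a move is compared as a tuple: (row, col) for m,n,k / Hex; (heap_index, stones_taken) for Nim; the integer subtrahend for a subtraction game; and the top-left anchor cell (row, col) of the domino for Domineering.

p1 X@[..O./...X]: (0,0)[X.O./...X]+0* (0,1)[.XO./...X]+0 (0,3)[..OX/...X]+0 (1,0)[..O./X..X]-1 (1,1)[..O./.X.X]+0 (1,2)[..O./..XX]+0
p2 O@[X.O./...X]: (0,1)[XOO./...X]+0* (0,3)[X.OO/...X]+0 (1,0)[X.O./O..X]+0 (1,1)[X.O./.O.X]+0 (1,2)[X.O./..OX]+0
p3 X@[XOO./...X]: (0,3)[XOOX/...X]+0* (1,0)[XOO./X..X]-1 (1,1)[XOO./.X.X]-1 (1,2)[XOO./..XX]-1
p4 O@[XOOX/...X]: (1,0)[XOOX/O..X]+0* (1,1)[XOOX/.O.X]+0 (1,2)[XOOX/..OX]+0
p5 X@[XOOX/O..X]: (1,1)[XOOX/OX.X]+0* (1,2)[XOOX/O.XX]+0
p6 O@[XOOX/OX.X]: (1,2)[XOOX/OXOX]+0*
p7 X@[XOOX/OXOX] terminal +0; root [..O./...X] d6

PV length from [..O./...X]: 6 plies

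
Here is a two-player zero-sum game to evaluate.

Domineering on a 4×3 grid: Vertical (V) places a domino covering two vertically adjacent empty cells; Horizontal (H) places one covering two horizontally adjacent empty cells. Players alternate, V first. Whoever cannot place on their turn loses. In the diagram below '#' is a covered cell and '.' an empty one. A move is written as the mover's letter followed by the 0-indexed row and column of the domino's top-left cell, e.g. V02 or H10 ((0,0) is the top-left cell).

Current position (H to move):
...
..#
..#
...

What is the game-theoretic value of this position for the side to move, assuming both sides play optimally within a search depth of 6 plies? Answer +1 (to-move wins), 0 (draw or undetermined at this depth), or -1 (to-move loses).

value(.../..#/..#/..., H) = -1

ply 1, H at .../..#/..#/... | H00=-1→##./..#/..#/...*; H01=-1→.##/..#/..#/...; H10=-1→.../###/..#/...; H20=-1→.../..#/###/...; H30=-1→.../..#/..#/##.; H31=-1→.../..#/..#/.##
ply 2, V at ##./..#/..#/... | V10=+1→##./#.#/#.#/...*; V11=+1→##./.##/.##/...; V20=+1→##./..#/#.#/#..; V21=+1→##./..#/.##/.#.
ply 3, H at ##./#.#/#.#/... | H30=-1→##./#.#/#.#/##.*; H31=-1→##./#.#/#.#/.##
ply 4, V at ##./#.#/#.#/##. | V11=+1→##./###/###/##.*
ply 5: ##./###/###/##. is terminal -1 (H); from .../..#/..#/... depth 6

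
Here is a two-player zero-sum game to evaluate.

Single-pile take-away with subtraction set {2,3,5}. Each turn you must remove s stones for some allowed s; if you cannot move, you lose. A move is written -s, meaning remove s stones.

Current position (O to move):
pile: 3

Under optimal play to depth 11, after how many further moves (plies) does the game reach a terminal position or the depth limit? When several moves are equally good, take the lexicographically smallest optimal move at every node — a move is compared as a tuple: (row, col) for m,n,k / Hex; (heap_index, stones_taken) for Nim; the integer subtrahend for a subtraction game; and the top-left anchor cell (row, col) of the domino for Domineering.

p1 O@[3]: -2[1]+1* -3[0]+1
p2 X@[1] terminal -1; root [3] d11

PV length from [3]: 1 ply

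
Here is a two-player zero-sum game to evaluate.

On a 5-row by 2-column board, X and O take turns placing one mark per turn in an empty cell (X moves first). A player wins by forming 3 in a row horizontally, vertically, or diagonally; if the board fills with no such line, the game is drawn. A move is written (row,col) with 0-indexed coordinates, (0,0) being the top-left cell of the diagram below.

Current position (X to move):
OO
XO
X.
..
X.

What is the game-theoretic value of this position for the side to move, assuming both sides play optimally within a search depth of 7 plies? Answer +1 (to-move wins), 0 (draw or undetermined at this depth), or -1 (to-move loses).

value(OO/XO/X./../X., X) = +1

ply 1, X at OO/XO/X./../X. | (2,1)=+0→OO/XO/XX/../X.; (3,0)=+1→OO/XO/X./X./X.*; (3,1)=-1→OO/XO/X./.X/X.; (4,1)=-1→OO/XO/X./../XX
ply 2: OO/XO/X./X./X. is terminal -1 (O); from OO/XO/X./../X. depth 7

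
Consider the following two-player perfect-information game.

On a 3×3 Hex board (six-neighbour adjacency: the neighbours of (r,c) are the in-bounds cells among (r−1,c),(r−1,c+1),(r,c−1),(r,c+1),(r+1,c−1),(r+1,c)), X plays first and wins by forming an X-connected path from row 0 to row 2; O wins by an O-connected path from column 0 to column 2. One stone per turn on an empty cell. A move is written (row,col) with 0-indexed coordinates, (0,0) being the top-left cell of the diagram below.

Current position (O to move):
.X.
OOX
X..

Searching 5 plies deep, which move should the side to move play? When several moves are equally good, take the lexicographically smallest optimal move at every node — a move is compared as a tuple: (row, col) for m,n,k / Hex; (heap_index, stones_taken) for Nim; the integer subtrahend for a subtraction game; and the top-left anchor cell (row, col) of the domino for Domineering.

O's best at [.X./OOX/X..]: (0,2)

p1 O@[.X./OOX/X..]: (0,0)[OX./OOX/X..]-1 (0,2)[.XO/OOX/X..]+1* (2,1)[.X./OOX/XO.]+1 (2,2)[.X./OOX/X.O]+1
p2 X@[.XO/OOX/X..] terminal -1; root [.X./OOX/X..] d5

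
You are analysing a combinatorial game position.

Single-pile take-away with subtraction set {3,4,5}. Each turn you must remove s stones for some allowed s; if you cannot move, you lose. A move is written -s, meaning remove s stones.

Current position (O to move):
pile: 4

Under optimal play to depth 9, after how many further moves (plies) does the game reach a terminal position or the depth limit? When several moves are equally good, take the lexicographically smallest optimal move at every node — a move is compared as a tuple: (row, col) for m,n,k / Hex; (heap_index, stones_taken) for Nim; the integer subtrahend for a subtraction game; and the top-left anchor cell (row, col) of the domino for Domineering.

p1 O@[4]: -3[1]+1* -4[0]+1
p2 X@[1] terminal -1; root [4] d9

PV length from [4]: 1 ply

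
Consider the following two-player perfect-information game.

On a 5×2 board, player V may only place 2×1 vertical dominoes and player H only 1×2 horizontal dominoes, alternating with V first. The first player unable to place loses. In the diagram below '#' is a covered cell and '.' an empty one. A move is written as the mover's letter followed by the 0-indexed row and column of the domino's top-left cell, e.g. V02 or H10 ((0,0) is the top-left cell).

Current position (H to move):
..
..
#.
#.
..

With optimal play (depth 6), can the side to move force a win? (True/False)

H winning at [../../#./#./..]: True

[../../#./#./..] H move#1: H00:+1/##/../#./#./..*, H10:+1/../##/#./#./.., H40:-1/../../#./#./##
[##/../#./#./..] V move#2: V11:-1/##/.#/##/#./..*, V21:-1/##/../##/##/.., V31:-1/##/../#./##/.#
[##/.#/##/#./..] H move#3: H40:+1/##/.#/##/#./##*
[##/.#/##/#./##] end (terminal -1, V#4); searched ../../#./#./.. to 6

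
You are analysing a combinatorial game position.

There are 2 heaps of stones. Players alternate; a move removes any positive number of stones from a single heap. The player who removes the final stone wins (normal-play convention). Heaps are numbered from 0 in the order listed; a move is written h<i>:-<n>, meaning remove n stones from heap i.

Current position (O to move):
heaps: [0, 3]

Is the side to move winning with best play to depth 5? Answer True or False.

O winning at [(0,3)]: True

[(0,3)] O move#1: h1:-1:-1/(0,2), h1:-2:-1/(0,1), h1:-3:+1/(0,0)*
[(0,0)] end (terminal -1, X#2); searched (0,3) to 5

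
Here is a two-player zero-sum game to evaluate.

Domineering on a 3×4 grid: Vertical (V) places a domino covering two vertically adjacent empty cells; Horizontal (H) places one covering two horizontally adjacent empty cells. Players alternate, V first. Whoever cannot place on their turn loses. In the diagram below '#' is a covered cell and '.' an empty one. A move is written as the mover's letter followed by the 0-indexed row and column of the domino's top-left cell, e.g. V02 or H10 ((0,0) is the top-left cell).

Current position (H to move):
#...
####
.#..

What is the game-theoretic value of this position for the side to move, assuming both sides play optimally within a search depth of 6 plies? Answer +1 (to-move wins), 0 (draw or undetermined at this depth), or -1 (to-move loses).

value(#.../####/.#.., H) = +1

[#.../####/.#..] H move#1: H01:+1/###./####/.#..*, H02:+1/#.##/####/.#.., H22:+1/#.../####/.###
[###./####/.#..] end (terminal -1, V#2); searched #.../####/.#.. to 6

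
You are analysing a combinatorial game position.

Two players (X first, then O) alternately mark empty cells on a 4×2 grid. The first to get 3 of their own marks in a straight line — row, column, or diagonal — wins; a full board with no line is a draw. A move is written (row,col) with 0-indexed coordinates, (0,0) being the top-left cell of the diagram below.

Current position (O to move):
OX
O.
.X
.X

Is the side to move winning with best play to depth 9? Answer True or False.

ply 1, O at OX/O./.X/.X | (1,1)=+0→OX/OO/.X/.X; (2,0)=+1→OX/O./OX/.X*; (3,0)=-1→OX/O./.X/OX
ply 2: OX/O./OX/.X is terminal -1 (X); from OX/O./.X/.X depth 9

O winning at [OX/O./.X/.X]: True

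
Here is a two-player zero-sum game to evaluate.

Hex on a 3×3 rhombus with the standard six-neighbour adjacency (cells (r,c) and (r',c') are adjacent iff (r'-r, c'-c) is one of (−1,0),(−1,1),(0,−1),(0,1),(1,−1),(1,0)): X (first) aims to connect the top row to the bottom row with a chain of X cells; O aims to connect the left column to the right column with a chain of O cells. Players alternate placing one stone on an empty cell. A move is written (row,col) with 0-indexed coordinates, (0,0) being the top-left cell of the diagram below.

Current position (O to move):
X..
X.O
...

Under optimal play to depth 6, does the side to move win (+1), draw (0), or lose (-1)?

ply 1, O at X../X.O/... | (0,1)=-1→XO./X.O/...; (0,2)=-1→X.O/X.O/...; (1,1)=-1→X../XOO/...; (2,0)=+1→X../X.O/O..*; (2,1)=-1→X../X.O/.O.; (2,2)=-1→X../X.O/..O
ply 2, X at X../X.O/O.. | (0,1)=-1→XX./X.O/O..*; (0,2)=-1→X.X/X.O/O..; (1,1)=-1→X../XXO/O..; (2,1)=-1→X../X.O/OX.; (2,2)=-1→X../X.O/O.X
ply 3, O at XX./X.O/O.. | (0,2)=+1→XXO/X.O/O..*; (1,1)=+1→XX./XOO/O..; (2,1)=+1→XX./X.O/OO.; (2,2)=+1→XX./X.O/O.O
ply 4, X at XXO/X.O/O.. | (1,1)=-1→XXO/XXO/O..*; (2,1)=-1→XXO/X.O/OX.; (2,2)=-1→XXO/X.O/O.X
ply 5, O at XXO/XXO/O.. | (2,1)=+1→XXO/XXO/OO.*; (2,2)=-1→XXO/XXO/O.O
ply 6: XXO/XXO/OO. is terminal -1 (X); from X../X.O/... depth 6

value(X../X.O/..., O) = +1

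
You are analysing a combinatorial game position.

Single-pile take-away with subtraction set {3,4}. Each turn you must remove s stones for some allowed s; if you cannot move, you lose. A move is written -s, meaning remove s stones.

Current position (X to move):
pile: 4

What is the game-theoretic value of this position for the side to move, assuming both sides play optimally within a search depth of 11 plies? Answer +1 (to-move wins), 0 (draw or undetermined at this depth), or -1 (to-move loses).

value(4, X) = +1

ply 1, X at 4 | -3=+1→1*; -4=+1→0
ply 2: 1 is terminal -1 (O); from 4 depth 11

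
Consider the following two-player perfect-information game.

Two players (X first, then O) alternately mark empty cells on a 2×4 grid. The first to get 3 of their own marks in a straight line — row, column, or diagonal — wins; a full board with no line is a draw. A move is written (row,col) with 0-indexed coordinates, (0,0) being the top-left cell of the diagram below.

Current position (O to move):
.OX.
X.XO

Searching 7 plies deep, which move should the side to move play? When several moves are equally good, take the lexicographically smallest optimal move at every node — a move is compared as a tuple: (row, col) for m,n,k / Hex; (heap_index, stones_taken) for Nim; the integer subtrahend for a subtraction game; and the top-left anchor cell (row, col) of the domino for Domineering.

ply 1, O at .OX./X.XO | (0,0)=-1→OOX./X.XO; (0,3)=-1→.OXO/X.XO; (1,1)=+0→.OX./XOXO*
ply 2, X at .OX./XOXO | (0,0)=+0→XOX./XOXO*; (0,3)=+0→.OXX/XOXO
ply 3, O at XOX./XOXO | (0,3)=+0→XOXO/XOXO*
ply 4: XOXO/XOXO is terminal +0 (X); from .OX./X.XO depth 7

O's best at [.OX./X.XO]: (1,1)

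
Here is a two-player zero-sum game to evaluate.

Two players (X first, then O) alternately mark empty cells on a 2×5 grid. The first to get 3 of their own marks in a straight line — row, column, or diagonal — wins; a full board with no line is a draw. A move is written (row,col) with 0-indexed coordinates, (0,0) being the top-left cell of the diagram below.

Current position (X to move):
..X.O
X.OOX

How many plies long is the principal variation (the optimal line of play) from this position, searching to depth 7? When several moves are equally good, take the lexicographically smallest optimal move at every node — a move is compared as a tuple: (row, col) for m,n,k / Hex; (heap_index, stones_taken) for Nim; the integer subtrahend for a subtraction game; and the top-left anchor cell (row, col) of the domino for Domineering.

[..X.O/X.OOX] X move#1: (0,0):-1/X.X.O/X.OOX, (0,1):-1/.XX.O/X.OOX, (0,3):-1/..XXO/X.OOX, (1,1):+0/..X.O/XXOOX*
[..X.O/XXOOX] O move#2: (0,0):+0/O.X.O/XXOOX*, (0,1):+0/.OX.O/XXOOX, (0,3):+0/..XOO/XXOOX
[O.X.O/XXOOX] X move#3: (0,1):+0/OXX.O/XXOOX*, (0,3):+0/O.XXO/XXOOX
[OXX.O/XXOOX] O move#4: (0,3):+0/OXXOO/XXOOX*
[OXXOO/XXOOX] end (terminal +0, X#5); searched ..X.O/X.OOX to 7

PV length from [..X.O/X.OOX]: 4 plies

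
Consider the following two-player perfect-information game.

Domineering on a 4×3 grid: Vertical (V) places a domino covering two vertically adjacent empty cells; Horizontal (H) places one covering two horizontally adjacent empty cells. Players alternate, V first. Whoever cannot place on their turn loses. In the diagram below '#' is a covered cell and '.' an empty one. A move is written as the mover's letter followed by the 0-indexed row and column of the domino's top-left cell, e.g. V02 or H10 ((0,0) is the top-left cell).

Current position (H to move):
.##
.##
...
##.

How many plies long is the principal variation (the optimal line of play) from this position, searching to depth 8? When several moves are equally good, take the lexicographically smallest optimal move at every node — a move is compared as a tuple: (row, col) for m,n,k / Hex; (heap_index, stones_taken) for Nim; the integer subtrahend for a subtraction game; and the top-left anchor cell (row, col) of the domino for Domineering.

PV length from [.##/.##/.../##.]: 2 plies

[.##/.##/.../##.] H move#1: H20:-1/.##/.##/##./##.*, H21:-1/.##/.##/.##/##.
[.##/.##/##./##.] V move#2: V00:+1/###/###/##./##.*, V22:+1/.##/.##/###/###
[###/###/##./##.] end (terminal -1, H#3); searched .##/.##/.../##. to 8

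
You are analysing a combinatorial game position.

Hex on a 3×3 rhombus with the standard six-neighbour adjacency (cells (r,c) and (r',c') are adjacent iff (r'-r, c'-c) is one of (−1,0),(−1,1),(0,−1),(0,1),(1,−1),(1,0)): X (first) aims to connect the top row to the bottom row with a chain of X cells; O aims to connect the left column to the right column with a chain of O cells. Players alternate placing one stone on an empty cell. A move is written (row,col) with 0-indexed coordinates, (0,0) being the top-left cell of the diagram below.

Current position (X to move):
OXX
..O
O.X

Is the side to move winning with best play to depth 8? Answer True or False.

X winning at [OXX/..O/O.X]: False

p1 X@[OXX/..O/O.X]: (1,0)[OXX/X.O/O.X]-1* (1,1)[OXX/.XO/O.X]-1 (2,1)[OXX/..O/OXX]-1
p2 O@[OXX/X.O/O.X]: (1,1)[OXX/XOO/O.X]+1* (2,1)[OXX/X.O/OOX]+1
p3 X@[OXX/XOO/O.X] terminal -1; root [OXX/..O/O.X] d8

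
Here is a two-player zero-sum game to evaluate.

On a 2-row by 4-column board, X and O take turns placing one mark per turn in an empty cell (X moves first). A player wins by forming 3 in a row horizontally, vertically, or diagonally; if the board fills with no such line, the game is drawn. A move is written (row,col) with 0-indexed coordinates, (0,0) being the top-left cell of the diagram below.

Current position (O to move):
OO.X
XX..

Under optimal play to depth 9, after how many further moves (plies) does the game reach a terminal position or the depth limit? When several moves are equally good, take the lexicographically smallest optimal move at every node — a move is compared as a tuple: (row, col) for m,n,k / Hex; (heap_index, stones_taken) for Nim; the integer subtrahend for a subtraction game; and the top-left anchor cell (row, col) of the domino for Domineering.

PV length from [OO.X/XX..]: 1 ply

ply 1, O at OO.X/XX.. | (0,2)=+1→OOOX/XX..*; (1,2)=+0→OO.X/XXO.; (1,3)=-1→OO.X/XX.O
ply 2: OOOX/XX.. is terminal -1 (X); from OO.X/XX.. depth 9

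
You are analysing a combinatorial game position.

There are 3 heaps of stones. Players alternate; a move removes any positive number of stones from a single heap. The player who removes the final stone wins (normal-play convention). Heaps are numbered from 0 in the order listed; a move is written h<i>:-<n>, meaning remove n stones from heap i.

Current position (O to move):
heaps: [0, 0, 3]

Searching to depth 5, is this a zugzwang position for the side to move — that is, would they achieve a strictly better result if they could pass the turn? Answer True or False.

zugzwang((0,0,3), O) = False

p1 O@[(0,0,3)]: h2:-1[(0,0,2)]-1 h2:-2[(0,0,1)]-1 h2:-3[(0,0,0)]+1*
p2 X@[(0,0,0)] terminal -1; root [(0,0,3)] d5
if O skipped the turn, X would face:
~ p1 X@[(0,0,3)]: h2:-1[(0,0,2)]-1 h2:-2[(0,0,1)]-1 h2:-3[(0,0,0)]+1*
~ p2 O@[(0,0,0)] terminal -1; root [(0,0,3)] d5
compare (O): move=+1 vs pass=-1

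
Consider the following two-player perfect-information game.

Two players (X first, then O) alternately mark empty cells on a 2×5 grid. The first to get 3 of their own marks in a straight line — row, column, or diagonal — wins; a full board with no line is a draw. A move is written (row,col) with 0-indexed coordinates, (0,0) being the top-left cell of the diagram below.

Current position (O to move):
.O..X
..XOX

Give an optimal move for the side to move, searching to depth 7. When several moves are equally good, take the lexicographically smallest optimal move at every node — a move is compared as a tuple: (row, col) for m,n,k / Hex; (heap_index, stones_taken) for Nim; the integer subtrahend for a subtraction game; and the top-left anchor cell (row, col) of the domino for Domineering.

O's best at [.O..X/..XOX]: (0,2)

p1 O@[.O..X/..XOX]: (0,0)[OO..X/..XOX]+0 (0,2)[.OO.X/..XOX]+1* (0,3)[.O.OX/..XOX]+0 (1,0)[.O..X/O.XOX]+0 (1,1)[.O..X/.OXOX]+0
p2 X@[.OO.X/..XOX]: (0,0)[XOO.X/..XOX]-1* (0,3)[.OOXX/..XOX]-1 (1,0)[.OO.X/X.XOX]-1 (1,1)[.OO.X/.XXOX]-1
p3 O@[XOO.X/..XOX]: (0,3)[XOOOX/..XOX]+1* (1,0)[XOO.X/O.XOX]+0 (1,1)[XOO.X/.OXOX]+0
p4 X@[XOOOX/..XOX] terminal -1; root [.O..X/..XOX] d7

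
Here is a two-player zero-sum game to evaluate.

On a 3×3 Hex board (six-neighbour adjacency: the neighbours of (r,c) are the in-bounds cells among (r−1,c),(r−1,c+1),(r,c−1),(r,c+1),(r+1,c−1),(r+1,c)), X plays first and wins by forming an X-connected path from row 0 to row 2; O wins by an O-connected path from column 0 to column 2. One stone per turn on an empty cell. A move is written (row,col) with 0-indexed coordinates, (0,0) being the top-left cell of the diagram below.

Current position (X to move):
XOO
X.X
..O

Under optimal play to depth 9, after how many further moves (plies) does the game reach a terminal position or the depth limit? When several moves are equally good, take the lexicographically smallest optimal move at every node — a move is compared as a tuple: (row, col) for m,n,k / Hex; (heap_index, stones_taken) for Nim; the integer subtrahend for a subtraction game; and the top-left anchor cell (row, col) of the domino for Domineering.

PV length from [XOO/X.X/..O]: 3 plies

[XOO/X.X/..O] X move#1: (1,1):+1/XOO/XXX/..O*, (2,0):+1/XOO/X.X/X.O, (2,1):+1/XOO/X.X/.XO
[XOO/XXX/..O] O move#2: (2,0):-1/XOO/XXX/O.O*, (2,1):-1/XOO/XXX/.OO
[XOO/XXX/O.O] X move#3: (2,1):+1/XOO/XXX/OXO*
[XOO/XXX/OXO] end (terminal -1, O#4); searched XOO/X.X/..O to 9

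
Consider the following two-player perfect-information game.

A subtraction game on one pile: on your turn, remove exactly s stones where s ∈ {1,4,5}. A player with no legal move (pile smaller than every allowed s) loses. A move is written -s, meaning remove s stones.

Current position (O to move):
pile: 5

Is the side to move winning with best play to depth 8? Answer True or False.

O winning at [5]: True

p1 O@[5]: -1[4]-1 -4[1]-1 -5[0]+1*
p2 X@[0] terminal -1; root [5] d8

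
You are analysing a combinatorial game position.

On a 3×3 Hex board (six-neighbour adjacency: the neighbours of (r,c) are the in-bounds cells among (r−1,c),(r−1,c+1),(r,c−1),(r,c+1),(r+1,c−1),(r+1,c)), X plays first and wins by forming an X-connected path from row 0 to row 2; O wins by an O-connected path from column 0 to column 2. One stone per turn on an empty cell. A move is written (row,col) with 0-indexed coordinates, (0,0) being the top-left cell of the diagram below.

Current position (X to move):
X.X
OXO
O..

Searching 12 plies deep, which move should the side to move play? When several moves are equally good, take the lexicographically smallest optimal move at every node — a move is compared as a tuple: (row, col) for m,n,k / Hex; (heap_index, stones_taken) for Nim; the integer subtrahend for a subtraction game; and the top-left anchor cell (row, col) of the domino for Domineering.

X's best at [X.X/OXO/O..]: (2,1)

p1 X@[X.X/OXO/O..]: (0,1)[XXX/OXO/O..]-1 (2,1)[X.X/OXO/OX.]+1* (2,2)[X.X/OXO/O.X]-1
p2 O@[X.X/OXO/OX.] terminal -1; root [X.X/OXO/O..] d12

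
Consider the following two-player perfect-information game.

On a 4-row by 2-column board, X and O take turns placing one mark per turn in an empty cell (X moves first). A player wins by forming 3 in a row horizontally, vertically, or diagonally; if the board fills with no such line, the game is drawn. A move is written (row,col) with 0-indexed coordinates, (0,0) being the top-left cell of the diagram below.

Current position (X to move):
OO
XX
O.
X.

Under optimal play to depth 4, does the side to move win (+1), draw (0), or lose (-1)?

value(OO/XX/O./X., X) = 0

p1 X@[OO/XX/O./X.]: (2,1)[OO/XX/OX/X.]+0* (3,1)[OO/XX/O./XX]+0
p2 O@[OO/XX/OX/X.]: (3,1)[OO/XX/OX/XO]+0*
p3 X@[OO/XX/OX/XO] terminal +0; root [OO/XX/O./X.] d4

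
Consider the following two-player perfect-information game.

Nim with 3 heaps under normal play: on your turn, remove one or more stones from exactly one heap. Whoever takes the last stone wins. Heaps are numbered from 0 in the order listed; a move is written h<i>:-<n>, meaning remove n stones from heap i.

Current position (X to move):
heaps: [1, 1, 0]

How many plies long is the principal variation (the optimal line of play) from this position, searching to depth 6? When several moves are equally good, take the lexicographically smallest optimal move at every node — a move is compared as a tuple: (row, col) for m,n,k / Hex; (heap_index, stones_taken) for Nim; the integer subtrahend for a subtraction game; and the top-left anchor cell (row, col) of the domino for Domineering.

PV length from [(1,1,0)]: 2 plies

p1 X@[(1,1,0)]: h0:-1[(0,1,0)]-1* h1:-1[(1,0,0)]-1
p2 O@[(0,1,0)]: h1:-1[(0,0,0)]+1*
p3 X@[(0,0,0)] terminal -1; root [(1,1,0)] d6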